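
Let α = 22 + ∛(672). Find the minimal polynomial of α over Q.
m_α(x) = x^3 - 66x^2 + 1452x - 11320

Set β = α - 22 = ∛(672), so β^3 = 672. Then (α - 22)^3 - 672 = 0, i.e. α is a root of g(x) = (x - 22)^3 - 672 = x^3 - 66x^2 + 1452x - 11320. Since g(x) = h(x - 22) where h(x) = x^3 - 672, and h is irreducible over Q (because 672 is not a perfect cube, so h has no rational root, and a monic cubic with no rational root is irreducible), g is also irreducible (irreducibility is preserved under the substitution x → x - 22). Hence m_α(x) = x^3 - 66x^2 + 1452x - 11320.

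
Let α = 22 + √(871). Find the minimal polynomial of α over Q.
m_α(x) = x^2 - 44x - 387

From α - 22 = √(871), squaring gives (α - 22)^2 = 871, i.e. α^2 - 44α + 484 = 871, so α^2 - 44α - 387 = 0. The discriminant of x^2 - 44x - 387 is (-44)^2 - 4·(-387) = 1936 + 1548 = 3484, and 4·(871) is not a perfect square in Q since 871 is squarefree and ≠ 1. Hence x^2 - 44x - 387 is irreducible over Q and is the minimal polynomial of α.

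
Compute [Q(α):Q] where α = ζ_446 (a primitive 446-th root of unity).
[Q(α):Q] = 222

The minimal polynomial of ζ_446 over Q is the 446-th cyclotomic polynomial Φ_446(x), which is irreducible over Q and has degree φ(446) = 222. Hence [Q(α):Q] = φ(446) = 222.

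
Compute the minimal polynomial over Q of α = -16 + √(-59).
m_α(x) = x^2 + 32x + 315

From α + 16 = √(-59), squaring gives (α + 16)^2 = -59, i.e. α^2 + 32α + 256 = -59, so α^2 + 32α + 315 = 0. The discriminant of x^2 + 32x + 315 is (32)^2 - 4·(315) = 1024 - 1260 = -236, and 4·(-59) is not a perfect square in Q since -59 is squarefree and ≠ 1. Hence x^2 + 32x + 315 is irreducible over Q and is the minimal polynomial of α.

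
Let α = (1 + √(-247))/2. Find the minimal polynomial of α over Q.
m_α(x) = x^2 - x + 62

From 2α - 1 = √(-247), squaring gives (2α - 1)^2 = -247, i.e. 4α^2 - 4α + 1 = -247, so α^2 - α + (1 + 247)/4 = 0. Since -247 ≡ 1 (mod 4), (1 + 247)/4 = 62 ∈ Z. The polynomial x^2 - x + 62 has discriminant 1 - 4·(62) = -247, which is not a perfect square in Q (d = -247 is squarefree and ≠ 1), so x^2 - x + 62 is irreducible over Q. It is the minimal polynomial of α.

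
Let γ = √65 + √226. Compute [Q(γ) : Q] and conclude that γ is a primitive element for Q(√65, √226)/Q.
[Q(γ) : Q] = 4 (equivalently, Q(γ) = Q(√65, √226))

Obviously Q(γ) ⊆ Q(√65, √226), and [Q(√65, √226):Q] = 4 (since 65, 226 are distinct squarefree integers > 1 with 14690 not a perfect square). To show equality we compute the minimal polynomial of γ. From γ = √65 + √226: γ^2 = 65 + 2√(14690) + 226 = 291 + 2√(14690), so γ^2 - 291 = 2√(14690); squaring, (γ^2 - 291)^2 = 4·14690, i.e. γ^4 - 582γ^2 + 84681 - 58760 = 0, i.e. γ^4 - 582γ^2 + 25921 = 0. So γ is a root of x^4 - 582x^2 + 25921. This polynomial is irreducible over Q: it has no rational root (each ±√65 ± √226 is irrational), and any factorization into two quadratics over Q would force √(14690) ∈ Q (pairing opposite roots) or √65, √226 ∈ Q (other pairings), all impossible. Hence [Q(γ):Q] = 4 = [Q(√65, √226):Q], so Q(γ) = Q(√65, √226).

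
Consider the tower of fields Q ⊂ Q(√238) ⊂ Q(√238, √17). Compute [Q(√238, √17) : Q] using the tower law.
[Q(√238, √17) : Q] = 4

[Q(√238):Q] = 2 (min poly x^2 - 238, irreducible since 238 is squarefree > 1). For the top step, suppose √17 ∈ Q(√238), say √17 = c + d√238 with c, d ∈ Q. Squaring: 17 = c^2 + 238d^2 + 2cd√238. Since √238 ∉ Q this forces 2cd = 0. If d = 0 then √17 = c ∈ Q, contradicting 17 squarefree > 1. If c = 0 then 17 = 238d^2, so 238·17 = (238d)^2 is a perfect square in Q — but 238·17 = 4046 is not a perfect square (since 238 and 17 are distinct squarefree integers). Contradiction. Hence √17 ∉ Q(√238), so x^2 - 17 stays irreducible over Q(√238) and [Q(√238, √17) : Q(√238)] = 2. By the tower law, [Q(√238, √17) : Q] = 2 · 2 = 4.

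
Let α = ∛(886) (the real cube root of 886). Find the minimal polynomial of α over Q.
m_α(x) = x^3 - 886

α satisfies α^3 = 886, so x^3 - 886 annihilates α. By the rational root test, a rational root p/q (in lowest terms) of x^3 - 886 would satisfy p^3 = 886 q^3, forcing q = 1 and p^3 = 886; but 886 is not a perfect cube, contradiction. A monic cubic over Q with no rational root is irreducible (any nontrivial factorization would include a linear factor). Hence x^3 - 886 is the minimal polynomial of α, and in particular [Q(α):Q] = 3.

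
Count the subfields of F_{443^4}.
F_{443^4} has 3 subfields

The subfields of F_{p^n} are exactly the fields F_{p^d} for d | n (each is the fixed field of the unique index-d subgroup of Gal(F_{p^n}/F_p) ≅ Z/nZ). The divisors of n = 4 are {1, 2, 4}, giving 3 subfields: F_{443^1}, F_{443^2}, F_{443^4}.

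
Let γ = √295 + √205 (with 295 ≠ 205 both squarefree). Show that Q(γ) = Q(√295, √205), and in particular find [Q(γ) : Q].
[Q(γ) : Q] = 4 (equivalently, Q(γ) = Q(√295, √205))

Obviously Q(γ) ⊆ Q(√295, √205), and [Q(√295, √205):Q] = 4 (since 295, 205 are distinct squarefree integers > 1 with 60475 not a perfect square). To show equality we compute the minimal polynomial of γ. From γ = √295 + √205: γ^2 = 295 + 2√(60475) + 205 = 500 + 2√(60475), so γ^2 - 500 = 2√(60475); squaring, (γ^2 - 500)^2 = 4·60475, i.e. γ^4 - 1000γ^2 + 250000 - 241900 = 0, i.e. γ^4 - 1000γ^2 + 8100 = 0. So γ is a root of x^4 - 1000x^2 + 8100. This polynomial is irreducible over Q: it has no rational root (each ±√295 ± √205 is irrational), and any factorization into two quadratics over Q would force √(60475) ∈ Q (pairing opposite roots) or √295, √205 ∈ Q (other pairings), all impossible. Hence [Q(γ):Q] = 4 = [Q(√295, √205):Q], so Q(γ) = Q(√295, √205).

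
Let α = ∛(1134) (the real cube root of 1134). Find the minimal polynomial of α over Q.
m_α(x) = x^3 - 1134

α satisfies α^3 = 1134, so x^3 - 1134 annihilates α. By the rational root test, a rational root p/q (in lowest terms) of x^3 - 1134 would satisfy p^3 = 1134 q^3, forcing q = 1 and p^3 = 1134; but 1134 is not a perfect cube, contradiction. A monic cubic over Q with no rational root is irreducible (any nontrivial factorization would include a linear factor). Hence x^3 - 1134 is the minimal polynomial of α, and in particular [Q(α):Q] = 3.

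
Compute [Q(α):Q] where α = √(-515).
[Q(α):Q] = 2

[Q(α):Q] equals the degree of the minimal polynomial of α. Here α^2 = -515 and x^2 + 515 is irreducible (d = -515 is squarefree, ≠ 1, hence not a square), so deg(m_α) = 2. Thus [Q(α):Q] = 2.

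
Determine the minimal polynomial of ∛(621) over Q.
m_α(x) = x^3 - 621

α satisfies α^3 = 621, so x^3 - 621 annihilates α. By the rational root test, a rational root p/q (in lowest terms) of x^3 - 621 would satisfy p^3 = 621 q^3, forcing q = 1 and p^3 = 621; but 621 is not a perfect cube, contradiction. A monic cubic over Q with no rational root is irreducible (any nontrivial factorization would include a linear factor). Hence x^3 - 621 is the minimal polynomial of α, and in particular [Q(α):Q] = 3.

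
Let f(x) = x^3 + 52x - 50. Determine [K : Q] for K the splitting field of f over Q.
[K : Q] = 6

By the rational root test, any rational root of the monic integer polynomial f(x) = x^3 + 52x - 50 must be an integer dividing the constant term -50, i.e. one of ±{1, 2, 5, 10, 25, 50}. Evaluating: f(1) = 3, f(-1) = -103, f(2) = 62, f(-2) = -162, f(5) = 335, f(-5) = -435, f(10) = 1470, f(-10) = -1570, f(25) = 16875, f(-25) = -16975, f(50) = 127550, f(-50) = -127650; none is 0, so f has no rational root and is therefore irreducible over Q (a cubic with no linear factor over a field is irreducible). For an irreducible cubic, the Galois group is A_3 or S_3 according as the discriminant disc(f) = -4a^3 - 27b^2 = -4·(52)^3 - 27·(-50)^2 = -629932 is or is not a square in Q. Here disc(f) = -629932 is not a perfect square in Q, so the Galois group of f over Q is not contained in A_3 and must be all of S_3. The splitting field has degree |S_3| = 6 over Q, so [K : Q] = 6.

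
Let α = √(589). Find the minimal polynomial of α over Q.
m_α(x) = x^2 - 589

α satisfies α^2 - 589 = 0, so x^2 - 589 annihilates α. Since d = 589 is squarefree and ≠ 1, it is not a perfect square in Q, so x^2 - 589 has no rational root and is therefore irreducible over Q (a degree-2 polynomial over a field is irreducible iff it has no root). Hence m_α(x) = x^2 - 589.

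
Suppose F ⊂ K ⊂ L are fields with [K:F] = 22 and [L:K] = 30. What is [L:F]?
[L:F] = 660

The tower law says that for any tower of field extensions F ⊂ K ⊂ L with finite degrees, [L:F] = [L:K] · [K:F]. Here this gives [L:F] = 30 · 22 = 660.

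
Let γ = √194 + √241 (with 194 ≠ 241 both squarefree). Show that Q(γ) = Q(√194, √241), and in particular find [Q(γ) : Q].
[Q(γ) : Q] = 4 (equivalently, Q(γ) = Q(√194, √241))

Obviously Q(γ) ⊆ Q(√194, √241), and [Q(√194, √241):Q] = 4 (since 194, 241 are distinct squarefree integers > 1 with 46754 not a perfect square). To show equality we compute the minimal polynomial of γ. From γ = √194 + √241: γ^2 = 194 + 2√(46754) + 241 = 435 + 2√(46754), so γ^2 - 435 = 2√(46754); squaring, (γ^2 - 435)^2 = 4·46754, i.e. γ^4 - 870γ^2 + 189225 - 187016 = 0, i.e. γ^4 - 870γ^2 + 2209 = 0. So γ is a root of x^4 - 870x^2 + 2209. This polynomial is irreducible over Q: it has no rational root (each ±√194 ± √241 is irrational), and any factorization into two quadratics over Q would force √(46754) ∈ Q (pairing opposite roots) or √194, √241 ∈ Q (other pairings), all impossible. Hence [Q(γ):Q] = 4 = [Q(√194, √241):Q], so Q(γ) = Q(√194, √241).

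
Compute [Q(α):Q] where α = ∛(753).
[Q(α):Q] = 3

The minimal polynomial of α is x^3 - 753, irreducible over Q since 753 is not a perfect cube (so x^3 - 753 has no rational root). Hence [Q(α):Q] = deg(m_α) = 3.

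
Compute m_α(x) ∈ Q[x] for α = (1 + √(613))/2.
m_α(x) = x^2 - x - 153

From 2α - 1 = √(613), squaring gives (2α - 1)^2 = 613, i.e. 4α^2 - 4α + 1 = 613, so α^2 - α + (1 - 613)/4 = 0. Since 613 ≡ 1 (mod 4), (1 - 613)/4 = -153 ∈ Z. The polynomial x^2 - x - 153 has discriminant 1 - 4·(-153) = 613, which is not a perfect square in Q (d = 613 is squarefree and ≠ 1), so x^2 - x - 153 is irreducible over Q. It is the minimal polynomial of α.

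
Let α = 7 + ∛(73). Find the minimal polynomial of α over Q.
m_α(x) = x^3 - 21x^2 + 147x - 416

Set β = α - 7 = ∛(73), so β^3 = 73. Then (α - 7)^3 - 73 = 0, i.e. α is a root of g(x) = (x - 7)^3 - 73 = x^3 - 21x^2 + 147x - 416. Since g(x) = h(x - 7) where h(x) = x^3 - 73, and h is irreducible over Q (because 73 is not a perfect cube, so h has no rational root, and a monic cubic with no rational root is irreducible), g is also irreducible (irreducibility is preserved under the substitution x → x - 7). Hence m_α(x) = x^3 - 21x^2 + 147x - 416.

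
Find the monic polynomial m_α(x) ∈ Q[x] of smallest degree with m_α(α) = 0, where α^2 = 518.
m_α(x) = x^2 - 518

α satisfies α^2 - 518 = 0, so x^2 - 518 annihilates α. Since d = 518 is squarefree and ≠ 1, it is not a perfect square in Q, so x^2 - 518 has no rational root and is therefore irreducible over Q (a degree-2 polynomial over a field is irreducible iff it has no root). Hence m_α(x) = x^2 - 518.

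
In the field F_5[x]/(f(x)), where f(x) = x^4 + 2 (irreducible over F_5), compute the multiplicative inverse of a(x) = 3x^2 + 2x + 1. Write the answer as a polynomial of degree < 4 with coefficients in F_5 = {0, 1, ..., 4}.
a(x)^(-1) ≡ 2x^3 + x^2 + 2x (mod f(x))

Since f is irreducible over F_5, F_5[x]/(f) is a field and a(x) ≠ 0 has an inverse. Apply the extended Euclidean algorithm to f(x) and a(x) in F_5[x]: f(x) = (2x^2 + 2x + 3)·a(x) + (2x + 4);  a(x) = (4x + 3)·(2x + 4) + (4). The last nonzero remainder is the constant 4 = gcd(f, a) in F_5. Back-substituting through the division chain expresses 4 = s(x)·a(x) + t(x)·f(x) with s(x) ≡ 3x^3 + 4x^2 + 3x (mod f), so (3x^3 + 4x^2 + 3x)·a(x) ≡ 4 (mod f). Multiplying by 4^(-1) ≡ 4 in F_5 gives a(x)^(-1) ≡ 4·(3x^3 + 4x^2 + 3x) ≡ 2x^3 + x^2 + 2x (mod f). Check: (3x^2 + 2x + 1)·(2x^3 + x^2 + 2x) = x^5 + 2x^4 + 2x ≡ 1 (mod x^4 + 2).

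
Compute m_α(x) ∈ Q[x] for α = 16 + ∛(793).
m_α(x) = x^3 - 48x^2 + 768x - 4889

Set β = α - 16 = ∛(793), so β^3 = 793. Then (α - 16)^3 - 793 = 0, i.e. α is a root of g(x) = (x - 16)^3 - 793 = x^3 - 48x^2 + 768x - 4889. Since g(x) = h(x - 16) where h(x) = x^3 - 793, and h is irreducible over Q (because 793 is not a perfect cube, so h has no rational root, and a monic cubic with no rational root is irreducible), g is also irreducible (irreducibility is preserved under the substitution x → x - 16). Hence m_α(x) = x^3 - 48x^2 + 768x - 4889.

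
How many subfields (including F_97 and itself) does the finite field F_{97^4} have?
F_{97^4} has 3 subfields

The subfields of F_{p^n} are exactly the fields F_{p^d} for d | n (each is the fixed field of the unique index-d subgroup of Gal(F_{p^n}/F_p) ≅ Z/nZ). The divisors of n = 4 are {1, 2, 4}, giving 3 subfields: F_{97^1}, F_{97^2}, F_{97^4}.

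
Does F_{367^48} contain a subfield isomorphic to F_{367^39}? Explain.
No: F_{367^39} is not a subfield of F_{367^48}

F_{p^m} embeds in F_{p^n} iff m | n. Here 39 ∤ 48 (since 48 = 1·39 + 9 with remainder 9 ≠ 0), so F_{367^39} is not a subfield of F_{367^48}. Equivalently: if it were, the tower law would give 39 = [F_{367^39}:F_367] dividing [F_{367^48}:F_367] = 48, contradiction.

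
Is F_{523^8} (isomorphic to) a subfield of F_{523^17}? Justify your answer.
No: F_{523^8} is not a subfield of F_{523^17}

F_{p^m} embeds in F_{p^n} iff m | n. Here 8 ∤ 17 (since 17 = 2·8 + 1 with remainder 1 ≠ 0), so F_{523^8} is not a subfield of F_{523^17}. Equivalently: if it were, the tower law would give 8 = [F_{523^8}:F_523] dividing [F_{523^17}:F_523] = 17, contradiction.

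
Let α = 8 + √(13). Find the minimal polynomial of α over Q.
m_α(x) = x^2 - 16x + 51

From α - 8 = √(13), squaring gives (α - 8)^2 = 13, i.e. α^2 - 16α + 64 = 13, so α^2 - 16α + 51 = 0. The discriminant of x^2 - 16x + 51 is (-16)^2 - 4·(51) = 256 - 204 = 52, and 4·(13) is not a perfect square in Q since 13 is squarefree and ≠ 1. Hence x^2 - 16x + 51 is irreducible over Q and is the minimal polynomial of α.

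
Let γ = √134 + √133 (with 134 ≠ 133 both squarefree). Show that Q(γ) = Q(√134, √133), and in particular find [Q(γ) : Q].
[Q(γ) : Q] = 4 (equivalently, Q(γ) = Q(√134, √133))

Obviously Q(γ) ⊆ Q(√134, √133), and [Q(√134, √133):Q] = 4 (since 134, 133 are distinct squarefree integers > 1 with 17822 not a perfect square). To show equality we compute the minimal polynomial of γ. From γ = √134 + √133: γ^2 = 134 + 2√(17822) + 133 = 267 + 2√(17822), so γ^2 - 267 = 2√(17822); squaring, (γ^2 - 267)^2 = 4·17822, i.e. γ^4 - 534γ^2 + 71289 - 71288 = 0, i.e. γ^4 - 534γ^2 + 1 = 0. So γ is a root of x^4 - 534x^2 + 1. This polynomial is irreducible over Q: it has no rational root (each ±√134 ± √133 is irrational), and any factorization into two quadratics over Q would force √(17822) ∈ Q (pairing opposite roots) or √134, √133 ∈ Q (other pairings), all impossible. Hence [Q(γ):Q] = 4 = [Q(√134, √133):Q], so Q(γ) = Q(√134, √133).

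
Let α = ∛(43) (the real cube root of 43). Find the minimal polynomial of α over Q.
m_α(x) = x^3 - 43

α satisfies α^3 = 43, so x^3 - 43 annihilates α. By the rational root test, a rational root p/q (in lowest terms) of x^3 - 43 would satisfy p^3 = 43 q^3, forcing q = 1 and p^3 = 43; but 43 is not a perfect cube, contradiction. A monic cubic over Q with no rational root is irreducible (any nontrivial factorization would include a linear factor). Hence x^3 - 43 is the minimal polynomial of α, and in particular [Q(α):Q] = 3.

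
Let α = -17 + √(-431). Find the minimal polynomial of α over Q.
m_α(x) = x^2 + 34x + 720

From α + 17 = √(-431), squaring gives (α + 17)^2 = -431, i.e. α^2 + 34α + 289 = -431, so α^2 + 34α + 720 = 0. The discriminant of x^2 + 34x + 720 is (34)^2 - 4·(720) = 1156 - 2880 = -1724, and 4·(-431) is not a perfect square in Q since -431 is squarefree and ≠ 1. Hence x^2 + 34x + 720 is irreducible over Q and is the minimal polynomial of α.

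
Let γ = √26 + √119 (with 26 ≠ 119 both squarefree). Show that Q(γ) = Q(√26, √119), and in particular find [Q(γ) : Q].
[Q(γ) : Q] = 4 (equivalently, Q(γ) = Q(√26, √119))

Obviously Q(γ) ⊆ Q(√26, √119), and [Q(√26, √119):Q] = 4 (since 26, 119 are distinct squarefree integers > 1 with 3094 not a perfect square). To show equality we compute the minimal polynomial of γ. From γ = √26 + √119: γ^2 = 26 + 2√(3094) + 119 = 145 + 2√(3094), so γ^2 - 145 = 2√(3094); squaring, (γ^2 - 145)^2 = 4·3094, i.e. γ^4 - 290γ^2 + 21025 - 12376 = 0, i.e. γ^4 - 290γ^2 + 8649 = 0. So γ is a root of x^4 - 290x^2 + 8649. This polynomial is irreducible over Q: it has no rational root (each ±√26 ± √119 is irrational), and any factorization into two quadratics over Q would force √(3094) ∈ Q (pairing opposite roots) or √26, √119 ∈ Q (other pairings), all impossible. Hence [Q(γ):Q] = 4 = [Q(√26, √119):Q], so Q(γ) = Q(√26, √119).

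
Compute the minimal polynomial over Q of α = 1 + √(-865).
m_α(x) = x^2 - 2x + 866

From α - 1 = √(-865), squaring gives (α - 1)^2 = -865, i.e. α^2 - 2α + 1 = -865, so α^2 - 2α + 866 = 0. The discriminant of x^2 - 2x + 866 is (-2)^2 - 4·(866) = 4 - 3464 = -3460, and 4·(-865) is not a perfect square in Q since -865 is squarefree and ≠ 1. Hence x^2 - 2x + 866 is irreducible over Q and is the minimal polynomial of α.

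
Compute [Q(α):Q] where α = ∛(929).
[Q(α):Q] = 3

The minimal polynomial of α is x^3 - 929, irreducible over Q since 929 is not a perfect cube (so x^3 - 929 has no rational root). Hence [Q(α):Q] = deg(m_α) = 3.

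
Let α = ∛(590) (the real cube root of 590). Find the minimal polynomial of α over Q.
m_α(x) = x^3 - 590

α satisfies α^3 = 590, so x^3 - 590 annihilates α. By the rational root test, a rational root p/q (in lowest terms) of x^3 - 590 would satisfy p^3 = 590 q^3, forcing q = 1 and p^3 = 590; but 590 is not a perfect cube, contradiction. A monic cubic over Q with no rational root is irreducible (any nontrivial factorization would include a linear factor). Hence x^3 - 590 is the minimal polynomial of α, and in particular [Q(α):Q] = 3.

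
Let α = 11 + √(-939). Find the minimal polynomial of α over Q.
m_α(x) = x^2 - 22x + 1060

From α - 11 = √(-939), squaring gives (α - 11)^2 = -939, i.e. α^2 - 22α + 121 = -939, so α^2 - 22α + 1060 = 0. The discriminant of x^2 - 22x + 1060 is (-22)^2 - 4·(1060) = 484 - 4240 = -3756, and 4·(-939) is not a perfect square in Q since -939 is squarefree and ≠ 1. Hence x^2 - 22x + 1060 is irreducible over Q and is the minimal polynomial of α.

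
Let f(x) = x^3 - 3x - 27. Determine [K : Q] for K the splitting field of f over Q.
[K : Q] = 6

By the rational root test, any rational root of the monic integer polynomial f(x) = x^3 - 3x - 27 must be an integer dividing the constant term -27, i.e. one of ±{1, 3, 9, 27}. Evaluating: f(1) = -29, f(-1) = -25, f(3) = -9, f(-3) = -45, f(9) = 675, f(-9) = -729, f(27) = 19575, f(-27) = -19629; none is 0, so f has no rational root and is therefore irreducible over Q (a cubic with no linear factor over a field is irreducible). For an irreducible cubic, the Galois group is A_3 or S_3 according as the discriminant disc(f) = -4a^3 - 27b^2 = -4·(-3)^3 - 27·(-27)^2 = -19575 is or is not a square in Q. Here disc(f) = -19575 is not a perfect square in Q, so the Galois group of f over Q is not contained in A_3 and must be all of S_3. The splitting field has degree |S_3| = 6 over Q, so [K : Q] = 6.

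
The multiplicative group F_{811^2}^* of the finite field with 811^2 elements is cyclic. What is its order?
|F_{811^2}^*| = 657720

F_{811^2} has 811^2 = 657721 elements; its multiplicative group consists of all nonzero elements, so |F_{811^2}^*| = 657721 - 1 = 657720. (It is cyclic since any finite subgroup of the multiplicative group of a field is cyclic.)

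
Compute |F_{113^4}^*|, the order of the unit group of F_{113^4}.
|F_{113^4}^*| = 163047360

F_{113^4} has 113^4 = 163047361 elements; its multiplicative group consists of all nonzero elements, so |F_{113^4}^*| = 163047361 - 1 = 163047360. (It is cyclic since any finite subgroup of the multiplicative group of a field is cyclic.)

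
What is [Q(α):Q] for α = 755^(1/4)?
[Q(α):Q] = 4

α is a root of x^4 - 755. By Eisenstein's criterion at the prime p = 5 (which divides the constant term 755 but p^2 = 25 does not, since 755 is squarefree), x^4 - 755 is irreducible over Q. Hence [Q(α):Q] = 4.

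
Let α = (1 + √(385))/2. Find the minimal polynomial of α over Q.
m_α(x) = x^2 - x - 96

From 2α - 1 = √(385), squaring gives (2α - 1)^2 = 385, i.e. 4α^2 - 4α + 1 = 385, so α^2 - α + (1 - 385)/4 = 0. Since 385 ≡ 1 (mod 4), (1 - 385)/4 = -96 ∈ Z. The polynomial x^2 - x - 96 has discriminant 1 - 4·(-96) = 385, which is not a perfect square in Q (d = 385 is squarefree and ≠ 1), so x^2 - x - 96 is irreducible over Q. It is the minimal polynomial of α.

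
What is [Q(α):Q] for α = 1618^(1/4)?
[Q(α):Q] = 4

α is a root of x^4 - 1618. By Eisenstein's criterion at the prime p = 2 (which divides the constant term 1618 but p^2 = 4 does not, since 1618 is squarefree), x^4 - 1618 is irreducible over Q. Hence [Q(α):Q] = 4.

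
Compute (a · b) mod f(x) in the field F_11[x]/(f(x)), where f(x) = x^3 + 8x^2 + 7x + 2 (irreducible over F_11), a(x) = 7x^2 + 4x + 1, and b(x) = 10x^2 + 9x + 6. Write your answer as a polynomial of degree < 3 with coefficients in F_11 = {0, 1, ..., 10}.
a · b ≡ 9x^2 + x + 7 (mod f(x))

Multiply in F_11[x]: a(x)·b(x) = (7x^2 + 4x + 1)·(10x^2 + 9x + 6) = 4x^4 + 4x^3 + 6. This has degree ≥ 3, so divide by f(x) over F_11: 4x^4 + 4x^3 + 6 = (4x + 5)·(x^3 + 8x^2 + 7x + 2) + (9x^2 + x + 7). Hence a·b ≡ 9x^2 + x + 7 (mod f). (F_11[x]/(f) is a field with 11^3 = 1331 elements since f is irreducible of degree 3.)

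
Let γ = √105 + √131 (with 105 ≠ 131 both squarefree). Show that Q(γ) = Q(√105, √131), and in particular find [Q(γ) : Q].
[Q(γ) : Q] = 4 (equivalently, Q(γ) = Q(√105, √131))

Obviously Q(γ) ⊆ Q(√105, √131), and [Q(√105, √131):Q] = 4 (since 105, 131 are distinct squarefree integers > 1 with 13755 not a perfect square). To show equality we compute the minimal polynomial of γ. From γ = √105 + √131: γ^2 = 105 + 2√(13755) + 131 = 236 + 2√(13755), so γ^2 - 236 = 2√(13755); squaring, (γ^2 - 236)^2 = 4·13755, i.e. γ^4 - 472γ^2 + 55696 - 55020 = 0, i.e. γ^4 - 472γ^2 + 676 = 0. So γ is a root of x^4 - 472x^2 + 676. This polynomial is irreducible over Q: it has no rational root (each ±√105 ± √131 is irrational), and any factorization into two quadratics over Q would force √(13755) ∈ Q (pairing opposite roots) or √105, √131 ∈ Q (other pairings), all impossible. Hence [Q(γ):Q] = 4 = [Q(√105, √131):Q], so Q(γ) = Q(√105, √131).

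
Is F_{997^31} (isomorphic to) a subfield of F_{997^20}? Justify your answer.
No: F_{997^31} is not a subfield of F_{997^20}

F_{p^m} embeds in F_{p^n} iff m | n. Here 31 ∤ 20 (since 20 = 0·31 + 20 with remainder 20 ≠ 0), so F_{997^31} is not a subfield of F_{997^20}. Equivalently: if it were, the tower law would give 31 = [F_{997^31}:F_997] dividing [F_{997^20}:F_997] = 20, contradiction.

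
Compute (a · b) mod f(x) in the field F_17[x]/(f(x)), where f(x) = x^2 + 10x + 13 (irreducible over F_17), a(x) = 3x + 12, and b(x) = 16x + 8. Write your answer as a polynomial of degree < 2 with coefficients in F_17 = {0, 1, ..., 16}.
a · b ≡ 8x + 16 (mod f(x))

Multiply in F_17[x]: a(x)·b(x) = (3x + 12)·(16x + 8) = 14x^2 + 12x + 11. This has degree ≥ 2, so divide by f(x) over F_17: 14x^2 + 12x + 11 = (14)·(x^2 + 10x + 13) + (8x + 16). Hence a·b ≡ 8x + 16 (mod f). (F_17[x]/(f) is a field with 17^2 = 289 elements since f is irreducible of degree 2.)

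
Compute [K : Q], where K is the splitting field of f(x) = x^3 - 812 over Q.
[K : Q] = 6

The roots of x^3 - 812 are ∛812, ω∛812, ω^2∛812 where ω = e^(2πi/3) is a primitive cube root of unity, so K = Q(∛812, ω). Now [Q(∛812):Q] = 3 (since 812 is not a perfect cube, x^3 - 812 is irreducible) and [Q(ω):Q] = 2. Both 2 and 3 divide [K:Q], and [K:Q] ≤ 3·2 = 6, so [K:Q] = 6. (Equivalently: Q(∛812) ⊂ R but ω ∉ R, so [K : Q(∛812)] = 2.)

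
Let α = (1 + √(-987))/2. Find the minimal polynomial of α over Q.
m_α(x) = x^2 - x + 247

From 2α - 1 = √(-987), squaring gives (2α - 1)^2 = -987, i.e. 4α^2 - 4α + 1 = -987, so α^2 - α + (1 + 987)/4 = 0. Since -987 ≡ 1 (mod 4), (1 + 987)/4 = 247 ∈ Z. The polynomial x^2 - x + 247 has discriminant 1 - 4·(247) = -987, which is not a perfect square in Q (d = -987 is squarefree and ≠ 1), so x^2 - x + 247 is irreducible over Q. It is the minimal polynomial of α.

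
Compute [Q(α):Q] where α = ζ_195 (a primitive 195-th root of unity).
[Q(α):Q] = 96

The minimal polynomial of ζ_195 over Q is the 195-th cyclotomic polynomial Φ_195(x), which is irreducible over Q and has degree φ(195) = 96. Hence [Q(α):Q] = φ(195) = 96.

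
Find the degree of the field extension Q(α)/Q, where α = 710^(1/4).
[Q(α):Q] = 4

α is a root of x^4 - 710. By Eisenstein's criterion at the prime p = 2 (which divides the constant term 710 but p^2 = 4 does not, since 710 is squarefree), x^4 - 710 is irreducible over Q. Hence [Q(α):Q] = 4.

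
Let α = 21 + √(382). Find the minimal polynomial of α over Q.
m_α(x) = x^2 - 42x + 59

From α - 21 = √(382), squaring gives (α - 21)^2 = 382, i.e. α^2 - 42α + 441 = 382, so α^2 - 42α + 59 = 0. The discriminant of x^2 - 42x + 59 is (-42)^2 - 4·(59) = 1764 - 236 = 1528, and 4·(382) is not a perfect square in Q since 382 is squarefree and ≠ 1. Hence x^2 - 42x + 59 is irreducible over Q and is the minimal polynomial of α.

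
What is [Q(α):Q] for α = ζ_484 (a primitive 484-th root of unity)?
[Q(α):Q] = 220

The minimal polynomial of ζ_484 over Q is the 484-th cyclotomic polynomial Φ_484(x), which is irreducible over Q and has degree φ(484) = 220. Hence [Q(α):Q] = φ(484) = 220.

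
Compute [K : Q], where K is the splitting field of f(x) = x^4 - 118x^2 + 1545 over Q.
[K : Q] = 4

Solving the quadratic in x^2: x^2 = (118 ± √(118^2 - 4·1545))/2 = (118 ± √7744)/2 = (118 ± 88)/2, giving x^2 = 103 or x^2 = 15. So f(x) = (x^2 - 103)(x^2 - 15) and the roots of f are ±√103, ±√15. Hence the splitting field is K = Q(√103, √15). Since 103 and 15 are distinct squarefree integers > 1, their product 1545 is not a perfect square, so √15 ∉ Q(√103). By the tower law [K:Q] = [Q(√103,√15):Q(√103)] · [Q(√103):Q] = 2 · 2 = 4.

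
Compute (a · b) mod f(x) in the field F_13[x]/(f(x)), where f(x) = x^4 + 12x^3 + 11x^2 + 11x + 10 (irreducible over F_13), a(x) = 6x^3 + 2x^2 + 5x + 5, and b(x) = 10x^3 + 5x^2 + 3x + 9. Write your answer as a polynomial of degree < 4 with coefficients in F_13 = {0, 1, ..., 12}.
a · b ≡ 3x^3 + 8x^2 + 5x + 7 (mod f(x))

Multiply in F_13[x]: a(x)·b(x) = (6x^3 + 2x^2 + 5x + 5)·(10x^3 + 5x^2 + 3x + 9) = 8x^6 + 11x^5 + 5x^3 + 6x^2 + 8x + 6. This has degree ≥ 4, so divide by f(x) over F_13: 8x^6 + 11x^5 + 5x^3 + 6x^2 + 8x + 6 = (8x^2 + 6x + 9)·(x^4 + 12x^3 + 11x^2 + 11x + 10) + (3x^3 + 8x^2 + 5x + 7). Hence a·b ≡ 3x^3 + 8x^2 + 5x + 7 (mod f). (F_13[x]/(f) is a field with 13^4 = 28561 elements since f is irreducible of degree 4.)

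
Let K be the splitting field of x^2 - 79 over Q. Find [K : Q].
[K : Q] = 2

f(x) = x^2 - 79 factors as (x - √79)(x + √79). The splitting field is K = Q(√79). Since 79 is squarefree and > 1, it is not a perfect square, so x^2 - 79 is irreducible over Q and [Q(√79) : Q] = 2. Hence [K : Q] = 2.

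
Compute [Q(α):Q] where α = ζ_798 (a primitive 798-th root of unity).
[Q(α):Q] = 216

The minimal polynomial of ζ_798 over Q is the 798-th cyclotomic polynomial Φ_798(x), which is irreducible over Q and has degree φ(798) = 216. Hence [Q(α):Q] = φ(798) = 216.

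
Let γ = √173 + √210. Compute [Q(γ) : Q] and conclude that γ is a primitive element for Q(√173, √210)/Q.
[Q(γ) : Q] = 4 (equivalently, Q(γ) = Q(√173, √210))

Obviously Q(γ) ⊆ Q(√173, √210), and [Q(√173, √210):Q] = 4 (since 173, 210 are distinct squarefree integers > 1 with 36330 not a perfect square). To show equality we compute the minimal polynomial of γ. From γ = √173 + √210: γ^2 = 173 + 2√(36330) + 210 = 383 + 2√(36330), so γ^2 - 383 = 2√(36330); squaring, (γ^2 - 383)^2 = 4·36330, i.e. γ^4 - 766γ^2 + 146689 - 145320 = 0, i.e. γ^4 - 766γ^2 + 1369 = 0. So γ is a root of x^4 - 766x^2 + 1369. This polynomial is irreducible over Q: it has no rational root (each ±√173 ± √210 is irrational), and any factorization into two quadratics over Q would force √(36330) ∈ Q (pairing opposite roots) or √173, √210 ∈ Q (other pairings), all impossible. Hence [Q(γ):Q] = 4 = [Q(√173, √210):Q], so Q(γ) = Q(√173, √210).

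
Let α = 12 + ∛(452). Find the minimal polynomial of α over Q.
m_α(x) = x^3 - 36x^2 + 432x - 2180

Set β = α - 12 = ∛(452), so β^3 = 452. Then (α - 12)^3 - 452 = 0, i.e. α is a root of g(x) = (x - 12)^3 - 452 = x^3 - 36x^2 + 432x - 2180. Since g(x) = h(x - 12) where h(x) = x^3 - 452, and h is irreducible over Q (because 452 is not a perfect cube, so h has no rational root, and a monic cubic with no rational root is irreducible), g is also irreducible (irreducibility is preserved under the substitution x → x - 12). Hence m_α(x) = x^3 - 36x^2 + 432x - 2180.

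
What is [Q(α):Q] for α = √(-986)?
[Q(α):Q] = 2

[Q(α):Q] equals the degree of the minimal polynomial of α. Here α^2 = -986 and x^2 + 986 is irreducible (d = -986 is squarefree, ≠ 1, hence not a square), so deg(m_α) = 2. Thus [Q(α):Q] = 2.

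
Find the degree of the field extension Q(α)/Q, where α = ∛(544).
[Q(α):Q] = 3

The minimal polynomial of α is x^3 - 544, irreducible over Q since 544 is not a perfect cube (so x^3 - 544 has no rational root). Hence [Q(α):Q] = deg(m_α) = 3.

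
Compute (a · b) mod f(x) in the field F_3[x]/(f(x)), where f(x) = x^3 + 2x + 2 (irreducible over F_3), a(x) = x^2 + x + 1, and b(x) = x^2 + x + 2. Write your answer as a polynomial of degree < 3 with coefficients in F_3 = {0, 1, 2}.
a · b ≡ 2x^2 + 1 (mod f(x))

Multiply in F_3[x]: a(x)·b(x) = (x^2 + x + 1)·(x^2 + x + 2) = x^4 + 2x^3 + x^2 + 2. This has degree ≥ 3, so divide by f(x) over F_3: x^4 + 2x^3 + x^2 + 2 = (x + 2)·(x^3 + 2x + 2) + (2x^2 + 1). Hence a·b ≡ 2x^2 + 1 (mod f). (F_3[x]/(f) is a field with 3^3 = 27 elements since f is irreducible of degree 3.)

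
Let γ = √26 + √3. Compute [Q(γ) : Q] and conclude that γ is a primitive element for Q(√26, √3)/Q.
[Q(γ) : Q] = 4 (equivalently, Q(γ) = Q(√26, √3))

Obviously Q(γ) ⊆ Q(√26, √3), and [Q(√26, √3):Q] = 4 (since 26, 3 are distinct squarefree integers > 1 with 78 not a perfect square). To show equality we compute the minimal polynomial of γ. From γ = √26 + √3: γ^2 = 26 + 2√(78) + 3 = 29 + 2√(78), so γ^2 - 29 = 2√(78); squaring, (γ^2 - 29)^2 = 4·78, i.e. γ^4 - 58γ^2 + 841 - 312 = 0, i.e. γ^4 - 58γ^2 + 529 = 0. So γ is a root of x^4 - 58x^2 + 529. This polynomial is irreducible over Q: it has no rational root (each ±√26 ± √3 is irrational), and any factorization into two quadratics over Q would force √(78) ∈ Q (pairing opposite roots) or √26, √3 ∈ Q (other pairings), all impossible. Hence [Q(γ):Q] = 4 = [Q(√26, √3):Q], so Q(γ) = Q(√26, √3).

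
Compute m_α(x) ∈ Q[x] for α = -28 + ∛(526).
m_α(x) = x^3 + 84x^2 + 2352x + 21426

Set β = α + 28 = ∛(526), so β^3 = 526. Then (α + 28)^3 - 526 = 0, i.e. α is a root of g(x) = (x + 28)^3 - 526 = x^3 + 84x^2 + 2352x + 21426. Since g(x) = h(x + 28) where h(x) = x^3 - 526, and h is irreducible over Q (because 526 is not a perfect cube, so h has no rational root, and a monic cubic with no rational root is irreducible), g is also irreducible (irreducibility is preserved under the substitution x → x + 28). Hence m_α(x) = x^3 + 84x^2 + 2352x + 21426.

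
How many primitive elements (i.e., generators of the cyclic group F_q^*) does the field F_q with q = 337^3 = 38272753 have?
There are φ(38272752) = 10668672 primitive elements

F_q^* is cyclic of order q - 1 = 38272752. A cyclic group of order m has exactly φ(m) generators. Here m = 38272752 = 2^4 · 3^2 · 7 · 43 · 883, so the number of primitive elements is φ(38272752) = 10668672.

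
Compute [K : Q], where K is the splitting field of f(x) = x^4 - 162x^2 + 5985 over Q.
[K : Q] = 4

Solving the quadratic in x^2: x^2 = (162 ± √(162^2 - 4·5985))/2 = (162 ± √2304)/2 = (162 ± 48)/2, giving x^2 = 105 or x^2 = 57. So f(x) = (x^2 - 105)(x^2 - 57) and the roots of f are ±√105, ±√57. Hence the splitting field is K = Q(√105, √57). Since 105 and 57 are distinct squarefree integers > 1, their product 5985 is not a perfect square, so √57 ∉ Q(√105). By the tower law [K:Q] = [Q(√105,√57):Q(√105)] · [Q(√105):Q] = 2 · 2 = 4.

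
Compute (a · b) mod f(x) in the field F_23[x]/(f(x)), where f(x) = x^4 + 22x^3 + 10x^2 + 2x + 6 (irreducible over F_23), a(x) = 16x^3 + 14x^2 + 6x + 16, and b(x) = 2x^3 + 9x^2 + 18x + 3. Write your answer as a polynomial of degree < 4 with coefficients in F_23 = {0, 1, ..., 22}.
a · b ≡ 18x^3 + 21x^2 + 3x + 5 (mod f(x))

Multiply in F_23[x]: a(x)·b(x) = (16x^3 + 14x^2 + 6x + 16)·(2x^3 + 9x^2 + 18x + 3) = 9x^6 + 11x^5 + 12x^4 + 18x^3 + 18x^2 + 7x + 2. This has degree ≥ 4, so divide by f(x) over F_23: 9x^6 + 11x^5 + 12x^4 + 18x^3 + 18x^2 + 7x + 2 = (9x^2 + 20x + 11)·(x^4 + 22x^3 + 10x^2 + 2x + 6) + (18x^3 + 21x^2 + 3x + 5). Hence a·b ≡ 18x^3 + 21x^2 + 3x + 5 (mod f). (F_23[x]/(f) is a field with 23^4 = 279841 elements since f is irreducible of degree 4.)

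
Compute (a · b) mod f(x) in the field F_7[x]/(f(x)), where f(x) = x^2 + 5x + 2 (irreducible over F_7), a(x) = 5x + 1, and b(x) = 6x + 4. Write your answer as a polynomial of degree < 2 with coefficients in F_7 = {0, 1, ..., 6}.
a · b ≡ 2x (mod f(x))

Multiply in F_7[x]: a(x)·b(x) = (5x + 1)·(6x + 4) = 2x^2 + 5x + 4. This has degree ≥ 2, so divide by f(x) over F_7: 2x^2 + 5x + 4 = (2)·(x^2 + 5x + 2) + (2x). Hence a·b ≡ 2x (mod f). (F_7[x]/(f) is a field with 7^2 = 49 elements since f is irreducible of degree 2.)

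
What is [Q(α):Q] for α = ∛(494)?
[Q(α):Q] = 3

The minimal polynomial of α is x^3 - 494, irreducible over Q since 494 is not a perfect cube (so x^3 - 494 has no rational root). Hence [Q(α):Q] = deg(m_α) = 3.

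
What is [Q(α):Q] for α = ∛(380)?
[Q(α):Q] = 3

The minimal polynomial of α is x^3 - 380, irreducible over Q since 380 is not a perfect cube (so x^3 - 380 has no rational root). Hence [Q(α):Q] = deg(m_α) = 3.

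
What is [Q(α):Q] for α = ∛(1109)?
[Q(α):Q] = 3

The minimal polynomial of α is x^3 - 1109, irreducible over Q since 1109 is not a perfect cube (so x^3 - 1109 has no rational root). Hence [Q(α):Q] = deg(m_α) = 3.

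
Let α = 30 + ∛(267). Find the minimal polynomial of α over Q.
m_α(x) = x^3 - 90x^2 + 2700x - 27267

Set β = α - 30 = ∛(267), so β^3 = 267. Then (α - 30)^3 - 267 = 0, i.e. α is a root of g(x) = (x - 30)^3 - 267 = x^3 - 90x^2 + 2700x - 27267. Since g(x) = h(x - 30) where h(x) = x^3 - 267, and h is irreducible over Q (because 267 is not a perfect cube, so h has no rational root, and a monic cubic with no rational root is irreducible), g is also irreducible (irreducibility is preserved under the substitution x → x - 30). Hence m_α(x) = x^3 - 90x^2 + 2700x - 27267.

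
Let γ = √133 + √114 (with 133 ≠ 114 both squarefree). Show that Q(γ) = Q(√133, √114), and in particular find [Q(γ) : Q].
[Q(γ) : Q] = 4 (equivalently, Q(γ) = Q(√133, √114))

Obviously Q(γ) ⊆ Q(√133, √114), and [Q(√133, √114):Q] = 4 (since 133, 114 are distinct squarefree integers > 1 with 15162 not a perfect square). To show equality we compute the minimal polynomial of γ. From γ = √133 + √114: γ^2 = 133 + 2√(15162) + 114 = 247 + 2√(15162), so γ^2 - 247 = 2√(15162); squaring, (γ^2 - 247)^2 = 4·15162, i.e. γ^4 - 494γ^2 + 61009 - 60648 = 0, i.e. γ^4 - 494γ^2 + 361 = 0. So γ is a root of x^4 - 494x^2 + 361. This polynomial is irreducible over Q: it has no rational root (each ±√133 ± √114 is irrational), and any factorization into two quadratics over Q would force √(15162) ∈ Q (pairing opposite roots) or √133, √114 ∈ Q (other pairings), all impossible. Hence [Q(γ):Q] = 4 = [Q(√133, √114):Q], so Q(γ) = Q(√133, √114).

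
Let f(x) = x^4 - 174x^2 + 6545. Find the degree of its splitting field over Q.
[K : Q] = 4

Solving the quadratic in x^2: x^2 = (174 ± √(174^2 - 4·6545))/2 = (174 ± √4096)/2 = (174 ± 64)/2, giving x^2 = 119 or x^2 = 55. So f(x) = (x^2 - 119)(x^2 - 55) and the roots of f are ±√119, ±√55. Hence the splitting field is K = Q(√119, √55). Since 119 and 55 are distinct squarefree integers > 1, their product 6545 is not a perfect square, so √55 ∉ Q(√119). By the tower law [K:Q] = [Q(√119,√55):Q(√119)] · [Q(√119):Q] = 2 · 2 = 4.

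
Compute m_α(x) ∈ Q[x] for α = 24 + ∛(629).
m_α(x) = x^3 - 72x^2 + 1728x - 14453

Set β = α - 24 = ∛(629), so β^3 = 629. Then (α - 24)^3 - 629 = 0, i.e. α is a root of g(x) = (x - 24)^3 - 629 = x^3 - 72x^2 + 1728x - 14453. Since g(x) = h(x - 24) where h(x) = x^3 - 629, and h is irreducible over Q (because 629 is not a perfect cube, so h has no rational root, and a monic cubic with no rational root is irreducible), g is also irreducible (irreducibility is preserved under the substitution x → x - 24). Hence m_α(x) = x^3 - 72x^2 + 1728x - 14453.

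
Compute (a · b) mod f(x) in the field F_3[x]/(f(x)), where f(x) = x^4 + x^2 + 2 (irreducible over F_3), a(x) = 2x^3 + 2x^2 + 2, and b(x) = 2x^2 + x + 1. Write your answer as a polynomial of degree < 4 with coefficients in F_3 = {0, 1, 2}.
a · b ≡ 2 (mod f(x))

Multiply in F_3[x]: a(x)·b(x) = (2x^3 + 2x^2 + 2)·(2x^2 + x + 1) = x^5 + x^3 + 2x + 2. This has degree ≥ 4, so divide by f(x) over F_3: x^5 + x^3 + 2x + 2 = (x)·(x^4 + x^2 + 2) + (2). Hence a·b ≡ 2 (mod f). (F_3[x]/(f) is a field with 3^4 = 81 elements since f is irreducible of degree 4.)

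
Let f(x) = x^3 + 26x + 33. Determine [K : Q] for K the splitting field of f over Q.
[K : Q] = 6

By the rational root test, any rational root of the monic integer polynomial f(x) = x^3 + 26x + 33 must be an integer dividing the constant term 33, i.e. one of ±{1, 3, 11, 33}. Evaluating: f(1) = 60, f(-1) = 6, f(3) = 138, f(-3) = -72, f(11) = 1650, f(-11) = -1584, f(33) = 36828, f(-33) = -36762; none is 0, so f has no rational root and is therefore irreducible over Q (a cubic with no linear factor over a field is irreducible). For an irreducible cubic, the Galois group is A_3 or S_3 according as the discriminant disc(f) = -4a^3 - 27b^2 = -4·(26)^3 - 27·(33)^2 = -99707 is or is not a square in Q. Here disc(f) = -99707 is not a perfect square in Q, so the Galois group of f over Q is not contained in A_3 and must be all of S_3. The splitting field has degree |S_3| = 6 over Q, so [K : Q] = 6.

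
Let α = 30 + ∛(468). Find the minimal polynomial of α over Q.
m_α(x) = x^3 - 90x^2 + 2700x - 27468

Set β = α - 30 = ∛(468), so β^3 = 468. Then (α - 30)^3 - 468 = 0, i.e. α is a root of g(x) = (x - 30)^3 - 468 = x^3 - 90x^2 + 2700x - 27468. Since g(x) = h(x - 30) where h(x) = x^3 - 468, and h is irreducible over Q (because 468 is not a perfect cube, so h has no rational root, and a monic cubic with no rational root is irreducible), g is also irreducible (irreducibility is preserved under the substitution x → x - 30). Hence m_α(x) = x^3 - 90x^2 + 2700x - 27468.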